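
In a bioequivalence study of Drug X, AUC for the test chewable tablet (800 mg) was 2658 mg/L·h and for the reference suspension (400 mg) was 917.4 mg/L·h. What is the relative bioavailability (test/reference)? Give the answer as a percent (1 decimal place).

F_rel = 144.9%

F_rel = (AUC_test/D_test) / (AUC_ref/D_ref)
      = (2658/800) / (917.4/400)
      = 3.3225 / 2.2935 = 1.4487 = 144.87%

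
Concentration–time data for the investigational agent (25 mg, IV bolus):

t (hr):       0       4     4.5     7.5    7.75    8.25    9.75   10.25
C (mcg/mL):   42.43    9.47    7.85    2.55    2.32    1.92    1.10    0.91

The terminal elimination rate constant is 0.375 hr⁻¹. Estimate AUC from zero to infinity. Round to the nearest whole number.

Trapezoidal AUC_0→10.25:
  [0→4]: (42.43+9.47)/2 × 4 = 103.8
  [4→4.5]: (9.47+7.85)/2 × 0.5 = 4.33
  [4.5→7.5]: (7.85+2.55)/2 × 3 = 15.6
  [7.5→7.75]: (2.55+2.32)/2 × 0.25 = 0.60875
  [7.75→8.25]: (2.32+1.92)/2 × 0.5 = 1.06
  [8.25→9.75]: (1.92+1.10)/2 × 1.5 = 2.265
  [9.75→10.25]: (1.10+0.91)/2 × 0.5 = 0.5025
  Sum = 128.16625 mcg/mL·hr
Extrapolated tail: C_last / k_e = 0.91 / 0.375 = 2.427
AUC_0→∞ = 128.16625 + 2.427 = 130.59325 mcg/mL·hr

AUC = 131 mcg/mL·hr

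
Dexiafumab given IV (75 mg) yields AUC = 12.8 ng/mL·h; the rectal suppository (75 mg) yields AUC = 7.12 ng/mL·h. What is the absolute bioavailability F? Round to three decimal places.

F = 0.556

F = (AUC_ev / D_ev) / (AUC_iv / D_iv)
  = (7.12/75) / (12.8/75)
  = 0.0949333 / 0.170667 = 0.5562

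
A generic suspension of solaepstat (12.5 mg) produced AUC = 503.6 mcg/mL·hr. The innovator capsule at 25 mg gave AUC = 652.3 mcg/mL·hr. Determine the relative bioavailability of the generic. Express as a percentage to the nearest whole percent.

F_rel = 154%

F_rel = (AUC_test/D_test) / (AUC_ref/D_ref)
      = (503.6/12.5) / (652.3/25)
      = 40.288 / 26.092 = 1.5441 = 154.41%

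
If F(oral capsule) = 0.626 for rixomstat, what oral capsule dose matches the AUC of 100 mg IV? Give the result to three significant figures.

D_oral = 160 mg

For equal systemic exposure: F × D_ev = D_iv
D_ev = D_iv / F = 100 / 0.626 = 159.744 mg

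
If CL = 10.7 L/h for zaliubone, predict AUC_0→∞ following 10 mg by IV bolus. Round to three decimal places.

AUC = 0.935 mg/L·h

AUC_0→∞ = Dose_iv / CL
        = 10 / 10.7 = 0.934579 mg/L·h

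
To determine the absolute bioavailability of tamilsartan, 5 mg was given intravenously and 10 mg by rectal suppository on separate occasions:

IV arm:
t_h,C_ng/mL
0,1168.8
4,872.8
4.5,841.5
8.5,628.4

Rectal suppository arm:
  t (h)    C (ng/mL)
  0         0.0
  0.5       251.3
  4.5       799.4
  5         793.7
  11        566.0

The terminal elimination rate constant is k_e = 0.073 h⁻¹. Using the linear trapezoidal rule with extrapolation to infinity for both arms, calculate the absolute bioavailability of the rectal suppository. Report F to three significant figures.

F = 0.448

Trapezoidal AUC_0→8.5 (IV):
  [0→4]: (1168.8+872.8)/2 × 4 = 4083.2
  [4→4.5]: (872.8+841.5)/2 × 0.5 = 428.575
  [4.5→8.5]: (841.5+628.4)/2 × 4 = 2939.8
  Sum = 7451.575 ng/mL·h
IV tail: 628.4/0.073 = 8608.219; AUC_iv,0→∞ = 7451.575 + 8608.219 = 16059.794 ng/mL·h
Trapezoidal AUC_0→11 (rectal suppository):
  [0→0.5]: (0.0+251.3)/2 × 0.5 = 62.825
  [0.5→4.5]: (251.3+799.4)/2 × 4 = 2101.4
  [4.5→5]: (799.4+793.7)/2 × 0.5 = 398.275
  [5→11]: (793.7+566.0)/2 × 6 = 4079.1
  Sum = 6641.6 ng/mL·h
rectal suppository tail: 566.0/0.073 = 7753.425; AUC_ev,0→∞ = 6641.6 + 7753.425 = 14395.025 ng/mL·h
F = (AUC_ev/D_ev)/(AUC_iv/D_iv) = (14395.025/10)/(16059.794/5) = 1439.5025/3211.9588 = 0.4482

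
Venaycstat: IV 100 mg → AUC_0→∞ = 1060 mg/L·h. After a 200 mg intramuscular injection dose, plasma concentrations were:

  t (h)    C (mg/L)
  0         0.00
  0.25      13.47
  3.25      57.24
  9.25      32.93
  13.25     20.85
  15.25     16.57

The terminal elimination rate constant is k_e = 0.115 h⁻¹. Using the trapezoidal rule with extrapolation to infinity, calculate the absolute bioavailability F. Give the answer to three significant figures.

F = 0.315

Trapezoidal AUC_0→15.25 (intramuscular injection):
  [0→0.25]: (0.00+13.47)/2 × 0.25 = 1.68375
  [0.25→3.25]: (13.47+57.24)/2 × 3 = 106.065
  [3.25→9.25]: (57.24+32.93)/2 × 6 = 270.51
  [9.25→13.25]: (32.93+20.85)/2 × 4 = 107.56
  [13.25→15.25]: (20.85+16.57)/2 × 2 = 37.42
  Sum = 523.23875 mg/L·h
Tail: C_last/k_e = 16.57/0.115 = 144.087
AUC_0→∞ (intramuscular injection) = 523.23875 + 144.087 = 667.32575 mg/L·h
F = (AUC_ev/D_ev)/(AUC_iv/D_iv) = (667.32575/200)/(1060/100) = 3.33663/10.6 = 0.3148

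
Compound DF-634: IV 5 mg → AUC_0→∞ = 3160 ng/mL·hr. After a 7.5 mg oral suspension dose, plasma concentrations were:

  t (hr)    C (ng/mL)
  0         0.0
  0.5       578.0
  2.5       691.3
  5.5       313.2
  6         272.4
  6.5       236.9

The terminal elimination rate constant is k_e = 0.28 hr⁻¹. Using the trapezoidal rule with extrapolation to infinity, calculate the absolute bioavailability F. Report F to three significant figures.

F = 0.852

Trapezoidal AUC_0→6.5 (oral suspension):
  [0→0.5]: (0.0+578.0)/2 × 0.5 = 144.5
  [0.5→2.5]: (578.0+691.3)/2 × 2 = 1269.3
  [2.5→5.5]: (691.3+313.2)/2 × 3 = 1506.75
  [5.5→6]: (313.2+272.4)/2 × 0.5 = 146.4
  [6→6.5]: (272.4+236.9)/2 × 0.5 = 127.325
  Sum = 3194.275 ng/mL·hr
Tail: C_last/k_e = 236.9/0.28 = 846.071
AUC_0→∞ (oral suspension) = 3194.275 + 846.071 = 4040.346 ng/mL·hr
F = (AUC_ev/D_ev)/(AUC_iv/D_iv) = (4040.346/7.5)/(3160/5) = 538.7128/632 = 0.8524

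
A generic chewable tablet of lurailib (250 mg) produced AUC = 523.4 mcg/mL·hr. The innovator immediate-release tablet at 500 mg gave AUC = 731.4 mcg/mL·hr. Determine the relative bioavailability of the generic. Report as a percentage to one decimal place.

F_rel = 143.1%

F_rel = (AUC_test/D_test) / (AUC_ref/D_ref)
      = (523.4/250) / (731.4/500)
      = 2.0936 / 1.4628 = 1.4312 = 143.12%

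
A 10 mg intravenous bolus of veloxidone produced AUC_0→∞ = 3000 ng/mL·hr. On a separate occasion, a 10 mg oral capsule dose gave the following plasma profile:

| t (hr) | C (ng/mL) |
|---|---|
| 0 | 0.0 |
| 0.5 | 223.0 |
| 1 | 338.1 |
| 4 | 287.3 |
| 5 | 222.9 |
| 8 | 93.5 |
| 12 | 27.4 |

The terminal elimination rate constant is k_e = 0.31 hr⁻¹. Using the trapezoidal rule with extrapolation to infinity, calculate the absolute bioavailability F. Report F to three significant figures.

Trapezoidal AUC_0→12 (oral capsule):
  [0→0.5]: (0.0+223.0)/2 × 0.5 = 55.75
  [0.5→1]: (223.0+338.1)/2 × 0.5 = 140.275
  [1→4]: (338.1+287.3)/2 × 3 = 938.1
  [4→5]: (287.3+222.9)/2 × 1 = 255.1
  [5→8]: (222.9+93.5)/2 × 3 = 474.6
  [8→12]: (93.5+27.4)/2 × 4 = 241.8
  Sum = 2105.625 ng/mL·hr
Tail: C_last/k_e = 27.4/0.31 = 88.387
AUC_0→∞ (oral capsule) = 2105.625 + 88.387 = 2194.012 ng/mL·hr
F = (AUC_ev/D_ev)/(AUC_iv/D_iv) = (2194.012/10)/(3000/10) = 219.4012/300 = 0.7313

F = 0.731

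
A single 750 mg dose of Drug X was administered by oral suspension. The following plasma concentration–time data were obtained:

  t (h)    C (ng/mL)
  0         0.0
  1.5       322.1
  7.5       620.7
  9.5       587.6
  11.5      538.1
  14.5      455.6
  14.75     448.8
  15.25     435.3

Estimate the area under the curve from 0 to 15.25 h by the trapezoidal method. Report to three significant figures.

Trapezoidal AUC_0→15.25:
  [0→1.5]: (0.0+322.1)/2 × 1.5 = 241.575
  [1.5→7.5]: (322.1+620.7)/2 × 6 = 2828.4
  [7.5→9.5]: (620.7+587.6)/2 × 2 = 1208.3
  [9.5→11.5]: (587.6+538.1)/2 × 2 = 1125.7
  [11.5→14.5]: (538.1+455.6)/2 × 3 = 1490.55
  [14.5→14.75]: (455.6+448.8)/2 × 0.25 = 113.05
  [14.75→15.25]: (448.8+435.3)/2 × 0.5 = 221.025
  Sum = 7228.6 ng/mL·h

AUC = 7230 ng/mL·h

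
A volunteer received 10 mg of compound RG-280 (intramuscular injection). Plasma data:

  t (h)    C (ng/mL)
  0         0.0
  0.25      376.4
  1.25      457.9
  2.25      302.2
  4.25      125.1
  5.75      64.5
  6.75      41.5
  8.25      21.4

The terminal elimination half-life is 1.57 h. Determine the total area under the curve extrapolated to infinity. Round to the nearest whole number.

AUC = 1562 ng/mL·h

Trapezoidal AUC_0→8.25:
  [0→0.25]: (0.0+376.4)/2 × 0.25 = 47.05
  [0.25→1.25]: (376.4+457.9)/2 × 1 = 417.15
  [1.25→2.25]: (457.9+302.2)/2 × 1 = 380.05
  [2.25→4.25]: (302.2+125.1)/2 × 2 = 427.3
  [4.25→5.75]: (125.1+64.5)/2 × 1.5 = 142.2
  [5.75→6.75]: (64.5+41.5)/2 × 1 = 53.0
  [6.75→8.25]: (41.5+21.4)/2 × 1.5 = 47.175
  Sum = 1513.925 ng/mL·h
k_e = ln2 / t½ = 0.693147 / 1.57 = 0.4415 h^-1
Extrapolated tail: C_last / k_e = 21.4 / 0.4415 = 48.471
AUC_0→∞ = 1513.925 + 48.471 = 1562.396 ng/mL·h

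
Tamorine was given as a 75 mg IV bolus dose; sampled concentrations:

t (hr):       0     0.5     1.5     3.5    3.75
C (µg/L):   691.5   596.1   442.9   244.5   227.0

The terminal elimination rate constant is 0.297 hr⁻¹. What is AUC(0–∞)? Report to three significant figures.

AUC = 2350 µg/L·hr

Trapezoidal AUC_0→3.75:
  [0→0.5]: (691.5+596.1)/2 × 0.5 = 321.9
  [0.5→1.5]: (596.1+442.9)/2 × 1 = 519.5
  [1.5→3.5]: (442.9+244.5)/2 × 2 = 687.4
  [3.5→3.75]: (244.5+227.0)/2 × 0.25 = 58.9375
  Sum = 1587.7375 µg/L·hr
Extrapolated tail: C_last / k_e = 227.0 / 0.297 = 764.310
AUC_0→∞ = 1587.7375 + 764.310 = 2352.0475 µg/L·hr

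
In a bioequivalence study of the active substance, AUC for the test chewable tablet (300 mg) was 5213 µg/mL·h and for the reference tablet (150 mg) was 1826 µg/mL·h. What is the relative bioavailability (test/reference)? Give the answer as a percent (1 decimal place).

F_rel = 142.7%

F_rel = (AUC_test/D_test) / (AUC_ref/D_ref)
      = (5213/300) / (1826/150)
      = 17.3767 / 12.1733 = 1.4274 = 142.74%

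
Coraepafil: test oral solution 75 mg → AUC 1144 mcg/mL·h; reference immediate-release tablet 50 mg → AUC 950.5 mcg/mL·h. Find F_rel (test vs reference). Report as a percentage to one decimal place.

F_rel = (AUC_test/D_test) / (AUC_ref/D_ref)
      = (1144/75) / (950.5/50)
      = 15.2533 / 19.01 = 0.8024 = 80.24%

F_rel = 80.2%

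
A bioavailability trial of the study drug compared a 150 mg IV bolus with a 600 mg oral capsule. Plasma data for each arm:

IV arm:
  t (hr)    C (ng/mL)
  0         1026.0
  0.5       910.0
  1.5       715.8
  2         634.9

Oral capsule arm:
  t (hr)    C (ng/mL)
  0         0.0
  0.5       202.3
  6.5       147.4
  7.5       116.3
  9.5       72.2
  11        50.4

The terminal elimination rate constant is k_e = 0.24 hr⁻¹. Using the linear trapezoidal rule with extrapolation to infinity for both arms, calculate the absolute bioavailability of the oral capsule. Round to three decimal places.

Trapezoidal AUC_0→2 (IV):
  [0→0.5]: (1026.0+910.0)/2 × 0.5 = 484.0
  [0.5→1.5]: (910.0+715.8)/2 × 1 = 812.9
  [1.5→2]: (715.8+634.9)/2 × 0.5 = 337.675
  Sum = 1634.575 ng/mL·hr
IV tail: 634.9/0.24 = 2645.417; AUC_iv,0→∞ = 1634.575 + 2645.417 = 4279.992 ng/mL·hr
Trapezoidal AUC_0→11 (oral capsule):
  [0→0.5]: (0.0+202.3)/2 × 0.5 = 50.575
  [0.5→6.5]: (202.3+147.4)/2 × 6 = 1049.1
  [6.5→7.5]: (147.4+116.3)/2 × 1 = 131.85
  [7.5→9.5]: (116.3+72.2)/2 × 2 = 188.5
  [9.5→11]: (72.2+50.4)/2 × 1.5 = 91.95
  Sum = 1511.975 ng/mL·hr
oral capsule tail: 50.4/0.24 = 210.000; AUC_ev,0→∞ = 1511.975 + 210.000 = 1721.975 ng/mL·hr
F = (AUC_ev/D_ev)/(AUC_iv/D_iv) = (1721.975/600)/(4279.992/150) = 2.86996/28.53328 = 0.1006

F = 0.101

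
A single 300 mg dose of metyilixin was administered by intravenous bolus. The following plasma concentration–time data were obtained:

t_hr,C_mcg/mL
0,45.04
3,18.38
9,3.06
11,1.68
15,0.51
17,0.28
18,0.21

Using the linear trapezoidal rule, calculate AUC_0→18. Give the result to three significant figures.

Trapezoidal AUC_0→18:
  [0→3]: (45.04+18.38)/2 × 3 = 95.13
  [3→9]: (18.38+3.06)/2 × 6 = 64.32
  [9→11]: (3.06+1.68)/2 × 2 = 4.74
  [11→15]: (1.68+0.51)/2 × 4 = 4.38
  [15→17]: (0.51+0.28)/2 × 2 = 0.79
  [17→18]: (0.28+0.21)/2 × 1 = 0.245
  Sum = 169.605 mcg/mL·hr

AUC = 170 mcg/mL·hr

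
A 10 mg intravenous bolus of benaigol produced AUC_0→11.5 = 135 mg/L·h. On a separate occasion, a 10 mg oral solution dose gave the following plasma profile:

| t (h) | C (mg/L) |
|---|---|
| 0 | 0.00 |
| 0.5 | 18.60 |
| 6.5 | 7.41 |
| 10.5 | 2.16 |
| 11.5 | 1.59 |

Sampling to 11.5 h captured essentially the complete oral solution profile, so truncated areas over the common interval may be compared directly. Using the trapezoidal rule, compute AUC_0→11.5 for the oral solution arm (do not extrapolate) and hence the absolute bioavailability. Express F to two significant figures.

F = 0.77

Trapezoidal AUC_0→11.5 (oral solution):
  [0→0.5]: (0.00+18.60)/2 × 0.5 = 4.65
  [0.5→6.5]: (18.60+7.41)/2 × 6 = 78.03
  [6.5→10.5]: (7.41+2.16)/2 × 4 = 19.14
  [10.5→11.5]: (2.16+1.59)/2 × 1 = 1.875
  Sum = 103.695 mg/L·h
F = (AUC_ev/D_ev)/(AUC_iv/D_iv) = (103.695/10)/(135/10) = 10.3695/13.5 = 0.7681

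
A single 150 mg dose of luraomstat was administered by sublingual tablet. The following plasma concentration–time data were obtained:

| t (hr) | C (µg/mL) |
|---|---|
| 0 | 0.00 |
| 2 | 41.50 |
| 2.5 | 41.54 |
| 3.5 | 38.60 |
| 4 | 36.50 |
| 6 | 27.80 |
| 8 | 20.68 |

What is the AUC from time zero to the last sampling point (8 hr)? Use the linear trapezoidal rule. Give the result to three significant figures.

AUC = 234 µg/mL·hr

Trapezoidal AUC_0→8:
  [0→2]: (0.00+41.50)/2 × 2 = 41.5
  [2→2.5]: (41.50+41.54)/2 × 0.5 = 20.76
  [2.5→3.5]: (41.54+38.60)/2 × 1 = 40.07
  [3.5→4]: (38.60+36.50)/2 × 0.5 = 18.775
  [4→6]: (36.50+27.80)/2 × 2 = 64.3
  [6→8]: (27.80+20.68)/2 × 2 = 48.48
  Sum = 233.885 µg/mL·hr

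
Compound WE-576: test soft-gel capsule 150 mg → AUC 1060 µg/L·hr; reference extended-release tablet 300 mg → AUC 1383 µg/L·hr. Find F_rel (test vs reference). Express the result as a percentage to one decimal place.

F_rel = (AUC_test/D_test) / (AUC_ref/D_ref)
      = (1060/150) / (1383/300)
      = 7.06667 / 4.61 = 1.5329 = 153.29%

F_rel = 153.3%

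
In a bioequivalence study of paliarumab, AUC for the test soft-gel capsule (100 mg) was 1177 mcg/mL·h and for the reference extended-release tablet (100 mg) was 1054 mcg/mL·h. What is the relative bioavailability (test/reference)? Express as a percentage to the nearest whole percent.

F_rel = 112%

F_rel = (AUC_test/D_test) / (AUC_ref/D_ref)
      = (1177/100) / (1054/100)
      = 11.77 / 10.54 = 1.1167 = 111.67%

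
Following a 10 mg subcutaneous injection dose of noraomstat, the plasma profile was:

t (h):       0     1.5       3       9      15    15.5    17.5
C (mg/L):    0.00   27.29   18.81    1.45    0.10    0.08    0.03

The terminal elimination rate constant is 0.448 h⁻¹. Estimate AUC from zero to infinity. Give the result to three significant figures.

Trapezoidal AUC_0→17.5:
  [0→1.5]: (0.00+27.29)/2 × 1.5 = 20.4675
  [1.5→3]: (27.29+18.81)/2 × 1.5 = 34.575
  [3→9]: (18.81+1.45)/2 × 6 = 60.78
  [9→15]: (1.45+0.10)/2 × 6 = 4.65
  [15→15.5]: (0.10+0.08)/2 × 0.5 = 0.045
  [15.5→17.5]: (0.08+0.03)/2 × 2 = 0.11
  Sum = 120.6275 mg/L·h
Extrapolated tail: C_last / k_e = 0.03 / 0.448 = 0.067
AUC_0→∞ = 120.6275 + 0.067 = 120.6945 mg/L·h

AUC = 121 mg/L·h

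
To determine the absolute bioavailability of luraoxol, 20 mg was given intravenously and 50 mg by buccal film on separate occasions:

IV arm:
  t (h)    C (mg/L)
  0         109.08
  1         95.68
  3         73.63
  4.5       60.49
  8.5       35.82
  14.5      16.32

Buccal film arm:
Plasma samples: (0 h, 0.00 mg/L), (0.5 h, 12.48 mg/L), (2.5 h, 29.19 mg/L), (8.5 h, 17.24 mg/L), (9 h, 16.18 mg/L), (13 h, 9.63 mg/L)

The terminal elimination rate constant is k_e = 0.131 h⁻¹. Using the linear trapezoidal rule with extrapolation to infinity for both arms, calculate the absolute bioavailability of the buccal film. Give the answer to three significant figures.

F = 0.150

Trapezoidal AUC_0→14.5 (IV):
  [0→1]: (109.08+95.68)/2 × 1 = 102.38
  [1→3]: (95.68+73.63)/2 × 2 = 169.31
  [3→4.5]: (73.63+60.49)/2 × 1.5 = 100.59
  [4.5→8.5]: (60.49+35.82)/2 × 4 = 192.62
  [8.5→14.5]: (35.82+16.32)/2 × 6 = 156.42
  Sum = 721.32 mg/L·h
IV tail: 16.32/0.131 = 124.580; AUC_iv,0→∞ = 721.32 + 124.580 = 845.9 mg/L·h
Trapezoidal AUC_0→13 (buccal film):
  [0→0.5]: (0.00+12.48)/2 × 0.5 = 3.12
  [0.5→2.5]: (12.48+29.19)/2 × 2 = 41.67
  [2.5→8.5]: (29.19+17.24)/2 × 6 = 139.29
  [8.5→9]: (17.24+16.18)/2 × 0.5 = 8.355
  [9→13]: (16.18+9.63)/2 × 4 = 51.62
  Sum = 244.055 mg/L·h
buccal film tail: 9.63/0.131 = 73.511; AUC_ev,0→∞ = 244.055 + 73.511 = 317.566 mg/L·h
F = (AUC_ev/D_ev)/(AUC_iv/D_iv) = (317.566/50)/(845.9/20) = 6.35132/42.295 = 0.1502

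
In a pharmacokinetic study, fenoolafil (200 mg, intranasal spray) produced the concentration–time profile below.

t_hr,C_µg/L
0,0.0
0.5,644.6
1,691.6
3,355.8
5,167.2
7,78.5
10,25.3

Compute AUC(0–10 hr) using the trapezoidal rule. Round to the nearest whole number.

AUC = 2467 µg/L·hr

Trapezoidal AUC_0→10:
  [0→0.5]: (0.0+644.6)/2 × 0.5 = 161.15
  [0.5→1]: (644.6+691.6)/2 × 0.5 = 334.05
  [1→3]: (691.6+355.8)/2 × 2 = 1047.4
  [3→5]: (355.8+167.2)/2 × 2 = 523.0
  [5→7]: (167.2+78.5)/2 × 2 = 245.7
  [7→10]: (78.5+25.3)/2 × 3 = 155.7
  Sum = 2467.0 µg/L·hr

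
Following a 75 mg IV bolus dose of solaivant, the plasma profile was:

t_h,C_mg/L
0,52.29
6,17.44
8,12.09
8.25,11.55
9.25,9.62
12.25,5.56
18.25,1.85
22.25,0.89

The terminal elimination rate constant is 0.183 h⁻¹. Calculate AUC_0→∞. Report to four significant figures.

AUC = 307.6 mg/L·h

Trapezoidal AUC_0→22.25:
  [0→6]: (52.29+17.44)/2 × 6 = 209.19
  [6→8]: (17.44+12.09)/2 × 2 = 29.53
  [8→8.25]: (12.09+11.55)/2 × 0.25 = 2.955
  [8.25→9.25]: (11.55+9.62)/2 × 1 = 10.585
  [9.25→12.25]: (9.62+5.56)/2 × 3 = 22.77
  [12.25→18.25]: (5.56+1.85)/2 × 6 = 22.23
  [18.25→22.25]: (1.85+0.89)/2 × 4 = 5.48
  Sum = 302.74 mg/L·h
Extrapolated tail: C_last / k_e = 0.89 / 0.183 = 4.863
AUC_0→∞ = 302.74 + 4.863 = 307.603 mg/L·h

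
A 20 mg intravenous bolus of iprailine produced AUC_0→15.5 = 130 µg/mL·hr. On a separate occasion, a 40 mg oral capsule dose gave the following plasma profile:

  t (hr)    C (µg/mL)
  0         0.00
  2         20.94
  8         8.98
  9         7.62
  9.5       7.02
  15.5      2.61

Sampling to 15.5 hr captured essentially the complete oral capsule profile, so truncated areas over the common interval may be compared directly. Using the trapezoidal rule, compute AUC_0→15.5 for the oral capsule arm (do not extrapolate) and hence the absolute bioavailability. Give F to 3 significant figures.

Trapezoidal AUC_0→15.5 (oral capsule):
  [0→2]: (0.00+20.94)/2 × 2 = 20.94
  [2→8]: (20.94+8.98)/2 × 6 = 89.76
  [8→9]: (8.98+7.62)/2 × 1 = 8.3
  [9→9.5]: (7.62+7.02)/2 × 0.5 = 3.66
  [9.5→15.5]: (7.02+2.61)/2 × 6 = 28.89
  Sum = 151.55 µg/mL·hr
F = (AUC_ev/D_ev)/(AUC_iv/D_iv) = (151.55/40)/(130/20) = 3.78875/6.5 = 0.5829

F = 0.583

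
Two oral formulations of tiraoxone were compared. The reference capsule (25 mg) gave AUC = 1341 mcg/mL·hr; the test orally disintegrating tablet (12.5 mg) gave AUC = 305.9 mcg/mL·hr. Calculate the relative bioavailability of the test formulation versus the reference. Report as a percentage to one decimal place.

F_rel = 45.6%

F_rel = (AUC_test/D_test) / (AUC_ref/D_ref)
      = (305.9/12.5) / (1341/25)
      = 24.472 / 53.64 = 0.4562 = 45.62%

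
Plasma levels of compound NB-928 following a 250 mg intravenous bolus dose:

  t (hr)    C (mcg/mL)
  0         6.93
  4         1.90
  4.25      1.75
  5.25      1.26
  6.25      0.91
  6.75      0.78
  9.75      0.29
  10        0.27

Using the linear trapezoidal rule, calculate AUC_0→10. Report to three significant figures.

Trapezoidal AUC_0→10:
  [0→4]: (6.93+1.90)/2 × 4 = 17.66
  [4→4.25]: (1.90+1.75)/2 × 0.25 = 0.45625
  [4.25→5.25]: (1.75+1.26)/2 × 1 = 1.505
  [5.25→6.25]: (1.26+0.91)/2 × 1 = 1.085
  [6.25→6.75]: (0.91+0.78)/2 × 0.5 = 0.4225
  [6.75→9.75]: (0.78+0.29)/2 × 3 = 1.605
  [9.75→10]: (0.29+0.27)/2 × 0.25 = 0.07
  Sum = 22.80375 mcg/mL·hr

AUC = 22.8 mcg/mL·hr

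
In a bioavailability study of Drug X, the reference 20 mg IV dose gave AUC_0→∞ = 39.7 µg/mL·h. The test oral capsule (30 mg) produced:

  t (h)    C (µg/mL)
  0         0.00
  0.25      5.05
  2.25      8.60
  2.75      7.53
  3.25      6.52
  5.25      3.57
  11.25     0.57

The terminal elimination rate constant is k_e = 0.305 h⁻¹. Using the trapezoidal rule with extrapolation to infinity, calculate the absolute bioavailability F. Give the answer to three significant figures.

Trapezoidal AUC_0→11.25 (oral capsule):
  [0→0.25]: (0.00+5.05)/2 × 0.25 = 0.63125
  [0.25→2.25]: (5.05+8.60)/2 × 2 = 13.65
  [2.25→2.75]: (8.60+7.53)/2 × 0.5 = 4.0325
  [2.75→3.25]: (7.53+6.52)/2 × 0.5 = 3.5125
  [3.25→5.25]: (6.52+3.57)/2 × 2 = 10.09
  [5.25→11.25]: (3.57+0.57)/2 × 6 = 12.42
  Sum = 44.33625 µg/mL·h
Tail: C_last/k_e = 0.57/0.305 = 1.869
AUC_0→∞ (oral capsule) = 44.33625 + 1.869 = 46.20525 µg/mL·h
F = (AUC_ev/D_ev)/(AUC_iv/D_iv) = (46.20525/30)/(39.7/20) = 1.540175/1.985 = 0.7759

F = 0.776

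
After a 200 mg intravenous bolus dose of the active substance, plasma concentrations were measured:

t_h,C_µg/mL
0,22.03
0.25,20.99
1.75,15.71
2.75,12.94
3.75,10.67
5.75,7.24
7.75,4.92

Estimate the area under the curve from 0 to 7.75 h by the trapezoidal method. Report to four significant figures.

AUC = 89.10 µg/mL·h

Trapezoidal AUC_0→7.75:
  [0→0.25]: (22.03+20.99)/2 × 0.25 = 5.3775
  [0.25→1.75]: (20.99+15.71)/2 × 1.5 = 27.525
  [1.75→2.75]: (15.71+12.94)/2 × 1 = 14.325
  [2.75→3.75]: (12.94+10.67)/2 × 1 = 11.805
  [3.75→5.75]: (10.67+7.24)/2 × 2 = 17.91
  [5.75→7.75]: (7.24+4.92)/2 × 2 = 12.16
  Sum = 89.1025 µg/mL·h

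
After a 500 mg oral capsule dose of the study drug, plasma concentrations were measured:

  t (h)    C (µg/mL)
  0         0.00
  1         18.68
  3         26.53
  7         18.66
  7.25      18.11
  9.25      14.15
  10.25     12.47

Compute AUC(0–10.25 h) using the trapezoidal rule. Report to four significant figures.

Trapezoidal AUC_0→10.25:
  [0→1]: (0.00+18.68)/2 × 1 = 9.34
  [1→3]: (18.68+26.53)/2 × 2 = 45.21
  [3→7]: (26.53+18.66)/2 × 4 = 90.38
  [7→7.25]: (18.66+18.11)/2 × 0.25 = 4.59625
  [7.25→9.25]: (18.11+14.15)/2 × 2 = 32.26
  [9.25→10.25]: (14.15+12.47)/2 × 1 = 13.31
  Sum = 195.09625 µg/mL·h

AUC = 195.1 µg/mL·h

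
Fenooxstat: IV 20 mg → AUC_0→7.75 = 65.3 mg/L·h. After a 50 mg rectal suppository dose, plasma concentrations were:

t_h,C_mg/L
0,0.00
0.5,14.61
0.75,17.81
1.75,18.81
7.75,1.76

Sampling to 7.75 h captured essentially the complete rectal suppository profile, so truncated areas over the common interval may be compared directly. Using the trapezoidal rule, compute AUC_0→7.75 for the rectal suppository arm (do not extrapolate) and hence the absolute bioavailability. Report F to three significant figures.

Trapezoidal AUC_0→7.75 (rectal suppository):
  [0→0.5]: (0.00+14.61)/2 × 0.5 = 3.6525
  [0.5→0.75]: (14.61+17.81)/2 × 0.25 = 4.0525
  [0.75→1.75]: (17.81+18.81)/2 × 1 = 18.31
  [1.75→7.75]: (18.81+1.76)/2 × 6 = 61.71
  Sum = 87.725 mg/L·h
F = (AUC_ev/D_ev)/(AUC_iv/D_iv) = (87.725/50)/(65.3/20) = 1.7545/3.265 = 0.5374

F = 0.537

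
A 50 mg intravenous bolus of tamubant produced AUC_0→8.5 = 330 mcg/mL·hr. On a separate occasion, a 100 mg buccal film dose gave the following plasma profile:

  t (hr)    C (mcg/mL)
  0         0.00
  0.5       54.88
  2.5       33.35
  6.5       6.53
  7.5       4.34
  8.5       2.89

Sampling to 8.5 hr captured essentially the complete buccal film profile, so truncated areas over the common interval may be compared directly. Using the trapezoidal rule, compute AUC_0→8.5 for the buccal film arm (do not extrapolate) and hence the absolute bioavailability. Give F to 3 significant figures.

Trapezoidal AUC_0→8.5 (buccal film):
  [0→0.5]: (0.00+54.88)/2 × 0.5 = 13.72
  [0.5→2.5]: (54.88+33.35)/2 × 2 = 88.23
  [2.5→6.5]: (33.35+6.53)/2 × 4 = 79.76
  [6.5→7.5]: (6.53+4.34)/2 × 1 = 5.435
  [7.5→8.5]: (4.34+2.89)/2 × 1 = 3.615
  Sum = 190.76 mcg/mL·hr
F = (AUC_ev/D_ev)/(AUC_iv/D_iv) = (190.76/100)/(330/50) = 1.9076/6.6 = 0.2890

F = 0.289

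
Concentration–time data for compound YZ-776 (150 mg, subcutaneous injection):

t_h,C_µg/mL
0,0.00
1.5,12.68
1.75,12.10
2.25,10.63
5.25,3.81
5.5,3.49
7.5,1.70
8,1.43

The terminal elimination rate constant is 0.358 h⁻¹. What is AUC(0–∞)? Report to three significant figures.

Trapezoidal AUC_0→8:
  [0→1.5]: (0.00+12.68)/2 × 1.5 = 9.51
  [1.5→1.75]: (12.68+12.10)/2 × 0.25 = 3.0975
  [1.75→2.25]: (12.10+10.63)/2 × 0.5 = 5.6825
  [2.25→5.25]: (10.63+3.81)/2 × 3 = 21.66
  [5.25→5.5]: (3.81+3.49)/2 × 0.25 = 0.9125
  [5.5→7.5]: (3.49+1.70)/2 × 2 = 5.19
  [7.5→8]: (1.70+1.43)/2 × 0.5 = 0.7825
  Sum = 46.835 µg/mL·h
Extrapolated tail: C_last / k_e = 1.43 / 0.358 = 3.994
AUC_0→∞ = 46.835 + 3.994 = 50.829 µg/mL·h

AUC = 50.8 µg/mL·h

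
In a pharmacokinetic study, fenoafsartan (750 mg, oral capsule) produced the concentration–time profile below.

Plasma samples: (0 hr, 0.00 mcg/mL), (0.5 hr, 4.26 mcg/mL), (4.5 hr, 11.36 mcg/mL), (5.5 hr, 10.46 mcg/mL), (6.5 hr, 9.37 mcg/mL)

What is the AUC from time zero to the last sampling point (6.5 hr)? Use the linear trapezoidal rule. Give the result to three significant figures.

Trapezoidal AUC_0→6.5:
  [0→0.5]: (0.00+4.26)/2 × 0.5 = 1.065
  [0.5→4.5]: (4.26+11.36)/2 × 4 = 31.24
  [4.5→5.5]: (11.36+10.46)/2 × 1 = 10.91
  [5.5→6.5]: (10.46+9.37)/2 × 1 = 9.915
  Sum = 53.13 mcg/mL·hr

AUC = 53.1 mcg/mL·hr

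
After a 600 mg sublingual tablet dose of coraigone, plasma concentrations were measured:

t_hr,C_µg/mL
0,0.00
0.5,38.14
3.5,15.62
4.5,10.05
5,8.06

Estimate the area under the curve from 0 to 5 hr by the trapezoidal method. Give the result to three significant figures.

AUC = 108 µg/mL·hr

Trapezoidal AUC_0→5:
  [0→0.5]: (0.00+38.14)/2 × 0.5 = 9.535
  [0.5→3.5]: (38.14+15.62)/2 × 3 = 80.64
  [3.5→4.5]: (15.62+10.05)/2 × 1 = 12.835
  [4.5→5]: (10.05+8.06)/2 × 0.5 = 4.5275
  Sum = 107.5375 µg/mL·hr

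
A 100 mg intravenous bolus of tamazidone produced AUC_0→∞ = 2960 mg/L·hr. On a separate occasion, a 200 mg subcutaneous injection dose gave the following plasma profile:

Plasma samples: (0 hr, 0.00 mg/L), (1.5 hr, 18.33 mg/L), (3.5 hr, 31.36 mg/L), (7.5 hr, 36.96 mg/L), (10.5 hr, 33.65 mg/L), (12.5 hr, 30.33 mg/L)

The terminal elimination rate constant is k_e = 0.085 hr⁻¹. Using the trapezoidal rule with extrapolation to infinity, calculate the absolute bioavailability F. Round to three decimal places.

F = 0.123

Trapezoidal AUC_0→12.5 (subcutaneous injection):
  [0→1.5]: (0.00+18.33)/2 × 1.5 = 13.7475
  [1.5→3.5]: (18.33+31.36)/2 × 2 = 49.69
  [3.5→7.5]: (31.36+36.96)/2 × 4 = 136.64
  [7.5→10.5]: (36.96+33.65)/2 × 3 = 105.915
  [10.5→12.5]: (33.65+30.33)/2 × 2 = 63.98
  Sum = 369.9725 mg/L·hr
Tail: C_last/k_e = 30.33/0.085 = 356.824
AUC_0→∞ (subcutaneous injection) = 369.9725 + 356.824 = 726.7965 mg/L·hr
F = (AUC_ev/D_ev)/(AUC_iv/D_iv) = (726.7965/200)/(2960/100) = 3.6339825/29.6 = 0.1228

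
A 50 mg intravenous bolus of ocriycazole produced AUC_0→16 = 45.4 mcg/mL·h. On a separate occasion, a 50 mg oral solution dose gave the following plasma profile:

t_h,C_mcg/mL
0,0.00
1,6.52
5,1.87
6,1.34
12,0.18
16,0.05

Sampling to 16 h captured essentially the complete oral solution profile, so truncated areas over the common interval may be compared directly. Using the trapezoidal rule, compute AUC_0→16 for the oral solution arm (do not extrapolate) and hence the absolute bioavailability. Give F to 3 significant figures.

Trapezoidal AUC_0→16 (oral solution):
  [0→1]: (0.00+6.52)/2 × 1 = 3.26
  [1→5]: (6.52+1.87)/2 × 4 = 16.78
  [5→6]: (1.87+1.34)/2 × 1 = 1.605
  [6→12]: (1.34+0.18)/2 × 6 = 4.56
  [12→16]: (0.18+0.05)/2 × 4 = 0.46
  Sum = 26.665 mcg/mL·h
F = (AUC_ev/D_ev)/(AUC_iv/D_iv) = (26.665/50)/(45.4/50) = 0.5333/0.908 = 0.5873

F = 0.587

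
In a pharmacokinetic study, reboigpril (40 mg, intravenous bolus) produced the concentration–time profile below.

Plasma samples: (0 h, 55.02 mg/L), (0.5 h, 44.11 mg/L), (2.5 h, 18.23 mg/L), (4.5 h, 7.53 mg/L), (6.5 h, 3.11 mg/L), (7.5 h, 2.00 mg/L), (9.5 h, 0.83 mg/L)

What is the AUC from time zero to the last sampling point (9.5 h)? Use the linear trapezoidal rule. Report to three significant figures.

Trapezoidal AUC_0→9.5:
  [0→0.5]: (55.02+44.11)/2 × 0.5 = 24.7825
  [0.5→2.5]: (44.11+18.23)/2 × 2 = 62.34
  [2.5→4.5]: (18.23+7.53)/2 × 2 = 25.76
  [4.5→6.5]: (7.53+3.11)/2 × 2 = 10.64
  [6.5→7.5]: (3.11+2.00)/2 × 1 = 2.555
  [7.5→9.5]: (2.00+0.83)/2 × 2 = 2.83
  Sum = 128.9075 mg/L·h

AUC = 129 mg/L·h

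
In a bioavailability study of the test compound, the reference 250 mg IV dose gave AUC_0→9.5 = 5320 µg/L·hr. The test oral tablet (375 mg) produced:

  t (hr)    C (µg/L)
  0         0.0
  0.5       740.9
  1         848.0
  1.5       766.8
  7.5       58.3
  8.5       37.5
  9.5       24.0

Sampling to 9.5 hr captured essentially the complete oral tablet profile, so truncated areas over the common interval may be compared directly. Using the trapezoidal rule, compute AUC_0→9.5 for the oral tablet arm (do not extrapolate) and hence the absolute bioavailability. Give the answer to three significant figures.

F = 0.444

Trapezoidal AUC_0→9.5 (oral tablet):
  [0→0.5]: (0.0+740.9)/2 × 0.5 = 185.225
  [0.5→1]: (740.9+848.0)/2 × 0.5 = 397.225
  [1→1.5]: (848.0+766.8)/2 × 0.5 = 403.7
  [1.5→7.5]: (766.8+58.3)/2 × 6 = 2475.3
  [7.5→8.5]: (58.3+37.5)/2 × 1 = 47.9
  [8.5→9.5]: (37.5+24.0)/2 × 1 = 30.75
  Sum = 3540.1 µg/L·hr
F = (AUC_ev/D_ev)/(AUC_iv/D_iv) = (3540.1/375)/(5320/250) = 9.44027/21.28 = 0.4436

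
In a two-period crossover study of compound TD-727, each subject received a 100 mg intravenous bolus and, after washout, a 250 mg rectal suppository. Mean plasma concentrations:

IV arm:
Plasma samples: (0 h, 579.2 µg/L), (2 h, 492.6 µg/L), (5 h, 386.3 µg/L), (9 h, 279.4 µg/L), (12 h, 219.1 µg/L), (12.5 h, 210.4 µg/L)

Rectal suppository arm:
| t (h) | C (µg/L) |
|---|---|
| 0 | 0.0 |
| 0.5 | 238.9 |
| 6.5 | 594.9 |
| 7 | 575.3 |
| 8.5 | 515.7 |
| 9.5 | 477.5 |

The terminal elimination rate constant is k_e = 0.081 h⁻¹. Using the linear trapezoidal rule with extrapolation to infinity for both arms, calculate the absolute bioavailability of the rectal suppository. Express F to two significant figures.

Trapezoidal AUC_0→12.5 (IV):
  [0→2]: (579.2+492.6)/2 × 2 = 1071.8
  [2→5]: (492.6+386.3)/2 × 3 = 1318.35
  [5→9]: (386.3+279.4)/2 × 4 = 1331.4
  [9→12]: (279.4+219.1)/2 × 3 = 747.75
  [12→12.5]: (219.1+210.4)/2 × 0.5 = 107.375
  Sum = 4576.675 µg/L·h
IV tail: 210.4/0.081 = 2597.531; AUC_iv,0→∞ = 4576.675 + 2597.531 = 7174.206 µg/L·h
Trapezoidal AUC_0→9.5 (rectal suppository):
  [0→0.5]: (0.0+238.9)/2 × 0.5 = 59.725
  [0.5→6.5]: (238.9+594.9)/2 × 6 = 2501.4
  [6.5→7]: (594.9+575.3)/2 × 0.5 = 292.55
  [7→8.5]: (575.3+515.7)/2 × 1.5 = 818.25
  [8.5→9.5]: (515.7+477.5)/2 × 1 = 496.6
  Sum = 4168.525 µg/L·h
rectal suppository tail: 477.5/0.081 = 5895.062; AUC_ev,0→∞ = 4168.525 + 5895.062 = 10063.587 µg/L·h
F = (AUC_ev/D_ev)/(AUC_iv/D_iv) = (10063.587/250)/(7174.206/100) = 40.254348/71.74206 = 0.5611

F = 0.56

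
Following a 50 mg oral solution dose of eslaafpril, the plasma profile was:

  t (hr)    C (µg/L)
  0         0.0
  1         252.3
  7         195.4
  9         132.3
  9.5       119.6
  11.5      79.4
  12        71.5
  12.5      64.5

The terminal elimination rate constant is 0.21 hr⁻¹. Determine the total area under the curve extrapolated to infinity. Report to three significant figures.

Trapezoidal AUC_0→12.5:
  [0→1]: (0.0+252.3)/2 × 1 = 126.15
  [1→7]: (252.3+195.4)/2 × 6 = 1343.1
  [7→9]: (195.4+132.3)/2 × 2 = 327.7
  [9→9.5]: (132.3+119.6)/2 × 0.5 = 62.975
  [9.5→11.5]: (119.6+79.4)/2 × 2 = 199.0
  [11.5→12]: (79.4+71.5)/2 × 0.5 = 37.725
  [12→12.5]: (71.5+64.5)/2 × 0.5 = 34.0
  Sum = 2130.65 µg/L·hr
Extrapolated tail: C_last / k_e = 64.5 / 0.21 = 307.143
AUC_0→∞ = 2130.65 + 307.143 = 2437.793 µg/L·hr

AUC = 2440 µg/L·hr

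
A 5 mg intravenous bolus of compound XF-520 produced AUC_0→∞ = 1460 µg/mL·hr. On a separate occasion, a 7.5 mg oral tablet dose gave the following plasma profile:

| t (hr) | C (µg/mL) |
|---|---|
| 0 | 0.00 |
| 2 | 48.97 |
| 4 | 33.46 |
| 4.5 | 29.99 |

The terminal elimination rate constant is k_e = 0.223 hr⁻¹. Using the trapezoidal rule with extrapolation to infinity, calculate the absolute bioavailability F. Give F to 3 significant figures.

F = 0.129

Trapezoidal AUC_0→4.5 (oral tablet):
  [0→2]: (0.00+48.97)/2 × 2 = 48.97
  [2→4]: (48.97+33.46)/2 × 2 = 82.43
  [4→4.5]: (33.46+29.99)/2 × 0.5 = 15.8625
  Sum = 147.2625 µg/mL·hr
Tail: C_last/k_e = 29.99/0.223 = 134.484
AUC_0→∞ (oral tablet) = 147.2625 + 134.484 = 281.7465 µg/mL·hr
F = (AUC_ev/D_ev)/(AUC_iv/D_iv) = (281.7465/7.5)/(1460/5) = 37.5662/292 = 0.1287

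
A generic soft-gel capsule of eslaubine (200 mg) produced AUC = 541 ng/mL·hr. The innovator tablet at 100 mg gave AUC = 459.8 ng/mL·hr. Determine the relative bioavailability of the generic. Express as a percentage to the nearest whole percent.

F_rel = 59%

F_rel = (AUC_test/D_test) / (AUC_ref/D_ref)
      = (541/200) / (459.8/100)
      = 2.705 / 4.598 = 0.5883 = 58.83%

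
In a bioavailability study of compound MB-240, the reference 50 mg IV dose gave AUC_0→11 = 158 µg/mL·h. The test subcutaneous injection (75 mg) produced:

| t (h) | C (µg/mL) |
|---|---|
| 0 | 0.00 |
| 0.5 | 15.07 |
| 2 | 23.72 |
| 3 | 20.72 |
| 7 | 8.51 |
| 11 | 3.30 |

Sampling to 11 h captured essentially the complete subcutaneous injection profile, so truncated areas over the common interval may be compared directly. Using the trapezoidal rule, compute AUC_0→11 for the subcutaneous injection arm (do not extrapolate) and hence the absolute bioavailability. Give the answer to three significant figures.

F = 0.579

Trapezoidal AUC_0→11 (subcutaneous injection):
  [0→0.5]: (0.00+15.07)/2 × 0.5 = 3.7675
  [0.5→2]: (15.07+23.72)/2 × 1.5 = 29.0925
  [2→3]: (23.72+20.72)/2 × 1 = 22.22
  [3→7]: (20.72+8.51)/2 × 4 = 58.46
  [7→11]: (8.51+3.30)/2 × 4 = 23.62
  Sum = 137.16 µg/mL·h
F = (AUC_ev/D_ev)/(AUC_iv/D_iv) = (137.16/75)/(158/50) = 1.8288/3.16 = 0.5787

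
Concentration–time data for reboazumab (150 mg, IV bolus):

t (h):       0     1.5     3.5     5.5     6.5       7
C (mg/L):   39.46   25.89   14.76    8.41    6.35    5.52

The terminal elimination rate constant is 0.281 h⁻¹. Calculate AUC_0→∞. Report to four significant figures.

Trapezoidal AUC_0→7:
  [0→1.5]: (39.46+25.89)/2 × 1.5 = 49.0125
  [1.5→3.5]: (25.89+14.76)/2 × 2 = 40.65
  [3.5→5.5]: (14.76+8.41)/2 × 2 = 23.17
  [5.5→6.5]: (8.41+6.35)/2 × 1 = 7.38
  [6.5→7]: (6.35+5.52)/2 × 0.5 = 2.9675
  Sum = 123.18 mg/L·h
Extrapolated tail: C_last / k_e = 5.52 / 0.281 = 19.644
AUC_0→∞ = 123.18 + 19.644 = 142.824 mg/L·h

AUC = 142.8 mg/L·h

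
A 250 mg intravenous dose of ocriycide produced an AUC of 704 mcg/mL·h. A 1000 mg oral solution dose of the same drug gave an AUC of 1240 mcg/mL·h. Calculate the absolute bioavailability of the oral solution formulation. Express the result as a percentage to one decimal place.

F = 44.0%

F = (AUC_ev / D_ev) / (AUC_iv / D_iv)
  = (1240/1000) / (704/250)
  = 1.24 / 2.816 = 0.4403
  = 44.03%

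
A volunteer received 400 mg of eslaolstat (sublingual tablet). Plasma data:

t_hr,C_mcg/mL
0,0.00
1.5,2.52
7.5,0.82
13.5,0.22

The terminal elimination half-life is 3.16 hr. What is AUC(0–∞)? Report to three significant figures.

AUC = 16.0 mcg/mL·hr

Trapezoidal AUC_0→13.5:
  [0→1.5]: (0.00+2.52)/2 × 1.5 = 1.89
  [1.5→7.5]: (2.52+0.82)/2 × 6 = 10.02
  [7.5→13.5]: (0.82+0.22)/2 × 6 = 3.12
  Sum = 15.03 mcg/mL·hr
k_e = ln2 / t½ = 0.693147 / 3.16 = 0.2194 hr^-1
Extrapolated tail: C_last / k_e = 0.22 / 0.2194 = 1.003
AUC_0→∞ = 15.03 + 1.003 = 16.033 mcg/mL·hr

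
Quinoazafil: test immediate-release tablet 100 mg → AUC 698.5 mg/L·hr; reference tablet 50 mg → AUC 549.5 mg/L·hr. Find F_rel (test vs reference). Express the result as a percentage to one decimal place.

F_rel = (AUC_test/D_test) / (AUC_ref/D_ref)
      = (698.5/100) / (549.5/50)
      = 6.985 / 10.99 = 0.6356 = 63.56%

F_rel = 63.6%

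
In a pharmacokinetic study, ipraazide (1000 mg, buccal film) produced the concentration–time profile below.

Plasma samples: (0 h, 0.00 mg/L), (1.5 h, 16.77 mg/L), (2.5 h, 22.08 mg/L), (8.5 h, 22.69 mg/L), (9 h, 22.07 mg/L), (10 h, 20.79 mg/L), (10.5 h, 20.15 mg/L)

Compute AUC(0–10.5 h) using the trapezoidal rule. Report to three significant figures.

AUC = 209 mg/L·h

Trapezoidal AUC_0→10.5:
  [0→1.5]: (0.00+16.77)/2 × 1.5 = 12.5775
  [1.5→2.5]: (16.77+22.08)/2 × 1 = 19.425
  [2.5→8.5]: (22.08+22.69)/2 × 6 = 134.31
  [8.5→9]: (22.69+22.07)/2 × 0.5 = 11.19
  [9→10]: (22.07+20.79)/2 × 1 = 21.43
  [10→10.5]: (20.79+20.15)/2 × 0.5 = 10.235
  Sum = 209.1675 mg/L·h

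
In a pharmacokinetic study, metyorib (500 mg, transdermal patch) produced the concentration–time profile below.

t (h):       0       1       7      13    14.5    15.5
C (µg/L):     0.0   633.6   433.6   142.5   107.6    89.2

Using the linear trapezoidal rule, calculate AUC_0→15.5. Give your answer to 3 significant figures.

Trapezoidal AUC_0→15.5:
  [0→1]: (0.0+633.6)/2 × 1 = 316.8
  [1→7]: (633.6+433.6)/2 × 6 = 3201.6
  [7→13]: (433.6+142.5)/2 × 6 = 1728.3
  [13→14.5]: (142.5+107.6)/2 × 1.5 = 187.575
  [14.5→15.5]: (107.6+89.2)/2 × 1 = 98.4
  Sum = 5532.675 µg/L·h

AUC = 5530 µg/L·h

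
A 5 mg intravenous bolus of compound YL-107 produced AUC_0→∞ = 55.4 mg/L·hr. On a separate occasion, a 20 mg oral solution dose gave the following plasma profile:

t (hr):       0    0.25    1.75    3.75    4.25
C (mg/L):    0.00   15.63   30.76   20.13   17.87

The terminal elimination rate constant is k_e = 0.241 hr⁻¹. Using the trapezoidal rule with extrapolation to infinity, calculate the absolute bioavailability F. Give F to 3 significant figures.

F = 0.773

Trapezoidal AUC_0→4.25 (oral solution):
  [0→0.25]: (0.00+15.63)/2 × 0.25 = 1.95375
  [0.25→1.75]: (15.63+30.76)/2 × 1.5 = 34.7925
  [1.75→3.75]: (30.76+20.13)/2 × 2 = 50.89
  [3.75→4.25]: (20.13+17.87)/2 × 0.5 = 9.5
  Sum = 97.13625 mg/L·hr
Tail: C_last/k_e = 17.87/0.241 = 74.149
AUC_0→∞ (oral solution) = 97.13625 + 74.149 = 171.28525 mg/L·hr
F = (AUC_ev/D_ev)/(AUC_iv/D_iv) = (171.28525/20)/(55.4/5) = 8.5642625/11.08 = 0.7729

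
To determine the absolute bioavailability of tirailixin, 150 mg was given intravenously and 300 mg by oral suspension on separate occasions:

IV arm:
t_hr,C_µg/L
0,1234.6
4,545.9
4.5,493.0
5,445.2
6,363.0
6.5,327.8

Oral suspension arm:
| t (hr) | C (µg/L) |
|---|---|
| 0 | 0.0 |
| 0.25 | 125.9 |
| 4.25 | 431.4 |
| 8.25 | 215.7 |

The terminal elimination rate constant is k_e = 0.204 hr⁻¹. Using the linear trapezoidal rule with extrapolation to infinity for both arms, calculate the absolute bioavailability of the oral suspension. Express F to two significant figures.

Trapezoidal AUC_0→6.5 (IV):
  [0→4]: (1234.6+545.9)/2 × 4 = 3561.0
  [4→4.5]: (545.9+493.0)/2 × 0.5 = 259.725
  [4.5→5]: (493.0+445.2)/2 × 0.5 = 234.55
  [5→6]: (445.2+363.0)/2 × 1 = 404.1
  [6→6.5]: (363.0+327.8)/2 × 0.5 = 172.7
  Sum = 4632.075 µg/L·hr
IV tail: 327.8/0.204 = 1606.863; AUC_iv,0→∞ = 4632.075 + 1606.863 = 6238.938 µg/L·hr
Trapezoidal AUC_0→8.25 (oral suspension):
  [0→0.25]: (0.0+125.9)/2 × 0.25 = 15.7375
  [0.25→4.25]: (125.9+431.4)/2 × 4 = 1114.6
  [4.25→8.25]: (431.4+215.7)/2 × 4 = 1294.2
  Sum = 2424.5375 µg/L·hr
oral suspension tail: 215.7/0.204 = 1057.353; AUC_ev,0→∞ = 2424.5375 + 1057.353 = 3481.8905 µg/L·hr
F = (AUC_ev/D_ev)/(AUC_iv/D_iv) = (3481.8905/300)/(6238.938/150) = 11.6063/41.59292 = 0.2790

F = 0.28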